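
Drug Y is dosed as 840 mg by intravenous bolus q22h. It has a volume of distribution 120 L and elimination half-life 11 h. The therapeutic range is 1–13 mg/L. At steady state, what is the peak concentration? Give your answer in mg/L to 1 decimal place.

9.3 mg/L

τ = 22 h = 2 half-lives, so f = (1/2)^2 = 0.25.
At steady state, R = 1/(1 − 0.25) = 4/3.
Single-dose peak C₀ = D/Vd = 840/120 = 7 mg/L.
Steady-state peak Cmax,ss = C₀·R = 7 × 4/3 ≈ 9.333 mg/L.
Peak 9.3 mg/L vs MTC 13 mg/L: below toxic threshold.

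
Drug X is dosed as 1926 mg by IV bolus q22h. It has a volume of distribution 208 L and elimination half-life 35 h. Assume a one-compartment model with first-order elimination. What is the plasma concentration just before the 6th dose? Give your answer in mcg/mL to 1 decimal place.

f = (1/2)^(τ/t½) = (1/2)^(22/35) ≈ 0.6468.
C₀ = D/Vd = 1926/208 ≈ 9.260 mcg/mL.
Before the 6th dose, 5 doses have been given. Superposition: Cmin = C₀·(f + f² + … + f^5).
≈ 9.260 × (0.6468 + 0.4184 + 0.2706 + 0.1750 + 0.1132) ≈ 9.260 × 1.6240 ≈ 15.038 mcg/mL.

15.0 mcg/mL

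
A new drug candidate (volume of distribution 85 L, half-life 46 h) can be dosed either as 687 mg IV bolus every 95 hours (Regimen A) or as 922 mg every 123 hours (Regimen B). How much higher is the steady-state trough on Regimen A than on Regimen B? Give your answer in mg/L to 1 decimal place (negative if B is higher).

Regimen A: f = (1/2)^(95/46) ≈ 0.2390; Cmin,ss = (687/85)·f/(1−f) ≈ 2.538 mg/L.
Regimen B: f = (1/2)^(123/46) ≈ 0.1567; Cmin,ss = (922/85)·f/(1−f) ≈ 2.016 mg/L.
Difference ≈ 2.538 − 2.016 ≈ 0.522 mg/L.

0.5 mg/L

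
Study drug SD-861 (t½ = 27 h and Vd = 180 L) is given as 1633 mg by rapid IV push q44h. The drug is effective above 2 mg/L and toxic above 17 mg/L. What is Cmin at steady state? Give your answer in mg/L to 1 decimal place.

4.3 mg/L

k = ln2/t½ = ln2/27 ≈ 0.025672 h⁻¹; fraction remaining f = e^(−kτ) = e^(−0.025672×44) ≈ 0.3232.
Accumulation ratio R = 1/(1 − f) ≈ 1/0.6768 ≈ 1.4775.
Single-dose peak C₀ = D/Vd = 1633/180 ≈ 9.072 mg/L.
Steady-state peak Cmax,ss = C₀·R ≈ 9.072 × 1.4775 ≈ 13.404 mg/L.
One interval later, Cmin,ss = Cmax,ss·e^(−kτ) ≈ 13.404 × 0.3232 ≈ 4.332 mg/L.
Trough 4.3 mg/L vs MEC 2 mg/L: adequate.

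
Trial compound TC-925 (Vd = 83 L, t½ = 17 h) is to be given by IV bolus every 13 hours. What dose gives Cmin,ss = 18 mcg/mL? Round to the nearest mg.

τ/t½ = 13/17 ≈ 0.76471, so f = (1/2)^(13/17) ≈ 0.588573.
Cmin,ss = (D/Vd)·f/(1−f), so D = Cmin,ss·Vd·(1−f)/f.
D = 18 × 83 × (1−f)/f ≈ 18 × 83 × 0.69902 ≈ 1044.34 mg.

1044 mg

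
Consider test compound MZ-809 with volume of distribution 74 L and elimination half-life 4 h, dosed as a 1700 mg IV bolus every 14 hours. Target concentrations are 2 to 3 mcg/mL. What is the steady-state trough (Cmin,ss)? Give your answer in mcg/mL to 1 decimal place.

2.2 mcg/mL

Over one 14-h interval, 14/4 ≈ 3.5 half-lives elapse, leaving f ≈ 0.0884 of each dose.
Each bolus raises the concentration by D/Vd = 1700/74 ≈ 22.973 mcg/mL.
Steady-state trough Cmin,ss = C₀·f/(1−f) ≈ 22.973 × 0.0884/0.9116 ≈ 2.228 mcg/mL.
Trough 2.2 mcg/mL vs MEC 2 mcg/mL: adequate.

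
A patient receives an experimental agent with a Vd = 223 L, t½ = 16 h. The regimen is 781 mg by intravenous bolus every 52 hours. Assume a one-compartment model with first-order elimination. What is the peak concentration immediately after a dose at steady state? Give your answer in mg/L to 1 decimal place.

3.9 mg/L

τ/t½ = 52/16 ≈ 3.25, so fraction remaining f = (1/2)^(52/16) ≈ 0.1051.
Accumulation ratio R = 1/(1 − f) ≈ 1/0.8949 ≈ 1.1174.
Each bolus raises the concentration by D/Vd = 781/223 ≈ 3.502 mg/L.
Steady-state peak Cmax,ss = C₀·R ≈ 3.502 × 1.1174 ≈ 3.913 mg/L.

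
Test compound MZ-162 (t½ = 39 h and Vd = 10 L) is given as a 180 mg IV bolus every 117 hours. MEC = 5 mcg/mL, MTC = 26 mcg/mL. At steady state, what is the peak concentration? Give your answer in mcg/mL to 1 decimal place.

20.6 mcg/mL

The dosing interval is 3 half-lives, so f = 2^(−3) = 0.125.
At steady state, R = 1/(1 − 0.125) = 8/7.
Single-dose peak C₀ = D/Vd = 180/10 = 18 mcg/mL.
Steady-state peak Cmax,ss = C₀·R = 18 × 8/7 ≈ 20.571 mcg/mL.
Peak 20.6 mcg/mL vs MTC 26 mcg/mL: below toxic threshold.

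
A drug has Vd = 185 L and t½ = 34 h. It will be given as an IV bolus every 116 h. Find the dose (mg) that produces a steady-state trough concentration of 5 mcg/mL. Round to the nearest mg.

8919 mg

τ/t½ = 116/34 ≈ 3.4118, so f = (1/2)^(116/34) ≈ 0.093963.
Cmin,ss = (D/Vd)·f/(1−f), so D = Cmin,ss·Vd·(1−f)/f.
D = 5 × 185 × (1−f)/f ≈ 5 × 185 × 9.64249 ≈ 8919.30 mg.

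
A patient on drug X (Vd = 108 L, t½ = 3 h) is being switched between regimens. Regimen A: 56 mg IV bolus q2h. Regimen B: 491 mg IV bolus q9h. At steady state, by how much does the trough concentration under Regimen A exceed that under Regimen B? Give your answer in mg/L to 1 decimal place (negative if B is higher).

Regimen A: f = (1/2)^(2/3) ≈ 0.6300; Cmin,ss = (56/108)·f/(1−f) ≈ 0.883 mg/L.
Regimen B: f = (1/2)^(9/3) ≈ 0.1250; Cmin,ss = (491/108)·f/(1−f) ≈ 0.649 mg/L.
Difference ≈ 0.883 − 0.649 ≈ 0.234 mg/L.

0.2 mg/L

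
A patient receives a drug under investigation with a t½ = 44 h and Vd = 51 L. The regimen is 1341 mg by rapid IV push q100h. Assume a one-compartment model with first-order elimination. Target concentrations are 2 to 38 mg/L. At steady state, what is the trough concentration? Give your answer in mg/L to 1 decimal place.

τ/t½ = 100/44 ≈ 2.2727, so fraction remaining f = (1/2)^(100/44) ≈ 0.2069.
At steady state, accumulation factor R = 1/(1 − e^(−kτ)) ≈ 1.2609.
Each bolus raises the concentration by D/Vd = 1341/51 ≈ 26.294 mg/L.
Steady-state peak Cmax,ss = C₀·R ≈ 26.294 × 1.2609 ≈ 33.154 mg/L.
Steady-state trough Cmin,ss = Cmax,ss·f ≈ 33.154 × 0.2069 ≈ 6.860 mg/L.
Trough 6.9 mg/L vs MEC 2 mg/L: adequate.

6.9 mg/L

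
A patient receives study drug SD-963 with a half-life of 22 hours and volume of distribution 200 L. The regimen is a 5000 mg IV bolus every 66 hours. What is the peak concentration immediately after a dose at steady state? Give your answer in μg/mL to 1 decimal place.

28.6 μg/mL

The dosing interval is 3 half-lives, so f = 2^(−3) = 0.125.
At steady state, R = 1/(1 − 0.125) = 8/7.
Single-dose peak C₀ = D/Vd = 5000/200 = 25 μg/mL.
Steady-state peak Cmax,ss = C₀·R = 25 × 8/7 ≈ 28.571 μg/mL.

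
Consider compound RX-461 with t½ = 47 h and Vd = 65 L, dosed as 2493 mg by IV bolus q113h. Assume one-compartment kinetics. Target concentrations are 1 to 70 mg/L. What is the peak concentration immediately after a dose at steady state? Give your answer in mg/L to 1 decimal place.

τ/t½ = 113/47 ≈ 2.4043, so fraction remaining f = (1/2)^(113/47) ≈ 0.1889.
Accumulation ratio R = 1/(1 − f) ≈ 1/0.8111 ≈ 1.2329.
Each bolus raises the concentration by D/Vd = 2493/65 ≈ 38.354 mg/L.
Steady-state peak Cmax,ss = C₀·R ≈ 38.354 × 1.2329 ≈ 47.287 mg/L.
Peak 47.3 mg/L vs MTC 70 mg/L: below toxic threshold.

47.3 mg/L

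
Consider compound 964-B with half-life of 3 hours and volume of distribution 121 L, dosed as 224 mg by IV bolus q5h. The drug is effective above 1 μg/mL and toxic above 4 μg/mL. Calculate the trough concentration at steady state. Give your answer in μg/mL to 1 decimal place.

k = ln2/t½ = ln2/3 ≈ 0.231049 h⁻¹; fraction remaining f = e^(−kτ) = e^(−0.231049×5) ≈ 0.3150.
At steady state, accumulation factor R = 1/(1 − e^(−kτ)) ≈ 1.4599.
Single-dose peak C₀ = D/Vd = 224/121 ≈ 1.851 μg/mL.
Cmax,ss = C₀/(1 − f) ≈ 1.851/0.6850 ≈ 2.702 μg/mL.
Steady-state trough Cmin,ss = Cmax,ss·f ≈ 2.702 × 0.3150 ≈ 0.851 μg/mL.
Trough 0.9 μg/mL vs MEC 1 μg/mL: subtherapeutic.

0.9 μg/mL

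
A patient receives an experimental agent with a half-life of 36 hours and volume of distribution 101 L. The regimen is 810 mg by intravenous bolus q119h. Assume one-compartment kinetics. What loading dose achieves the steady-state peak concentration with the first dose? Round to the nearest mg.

f = (1/2)^(119/36) ≈ 0.101141; accumulation ratio R = 1/(1−f) ≈ 1.11252.
Loading dose to hit Cmax,ss on first dose: D_load = D_maint·R ≈ 810 × 1.11252 ≈ 901.14 mg.

901 mg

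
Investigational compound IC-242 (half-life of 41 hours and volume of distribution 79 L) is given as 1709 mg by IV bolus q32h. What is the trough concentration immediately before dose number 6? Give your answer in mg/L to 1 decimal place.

28.1 mg/L

f = (1/2)^(τ/t½) = (1/2)^(32/41) ≈ 0.5822.
C₀ = D/Vd = 1709/79 ≈ 21.633 mg/L.
Before the 6th dose, 5 doses have been given. Superposition: Cmin = C₀·(f + f² + … + f^5).
≈ 21.633 × (0.5822 + 0.3390 + 0.1973 + 0.1149 + 0.0669) ≈ 21.633 × 1.3003 ≈ 28.129 mg/L.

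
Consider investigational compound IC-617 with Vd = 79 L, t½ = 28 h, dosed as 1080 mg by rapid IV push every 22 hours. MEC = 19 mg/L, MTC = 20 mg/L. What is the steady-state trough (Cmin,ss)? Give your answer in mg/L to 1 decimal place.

18.9 mg/L

Over one 22-h interval, 22/28 ≈ 0.78571 half-lives elapse, leaving f ≈ 0.5801 of each dose.
At steady state, accumulation factor R = 1/(1 − e^(−kτ)) ≈ 2.3815.
Each bolus raises the concentration by D/Vd = 1080/79 ≈ 13.671 mg/L.
Cmax,ss = C₀/(1 − f) ≈ 13.671/0.4199 ≈ 32.558 mg/L.
One interval later, Cmin,ss = Cmax,ss·e^(−kτ) ≈ 32.558 × 0.5801 ≈ 18.887 mg/L.
Trough 18.9 mg/L vs MEC 19 mg/L: subtherapeutic.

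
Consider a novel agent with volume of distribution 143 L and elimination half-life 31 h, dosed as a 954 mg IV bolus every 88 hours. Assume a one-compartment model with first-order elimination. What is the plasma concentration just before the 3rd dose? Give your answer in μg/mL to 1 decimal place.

1.1 μg/mL

f = (1/2)^(τ/t½) = (1/2)^(88/31) ≈ 0.1398.
C₀ = D/Vd = 954/143 ≈ 6.671 μg/mL.
Before the 3rd dose, 2 doses have been given. Superposition: Cmin = C₀·(f + f²).
≈ 6.671 × (0.1398 + 0.0195) ≈ 6.671 × 0.1593 ≈ 1.063 μg/mL.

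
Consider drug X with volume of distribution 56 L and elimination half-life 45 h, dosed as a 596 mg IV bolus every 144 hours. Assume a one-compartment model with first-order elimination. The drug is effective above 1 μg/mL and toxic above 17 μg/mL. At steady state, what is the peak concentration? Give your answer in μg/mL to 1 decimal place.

τ/t½ = 144/45 ≈ 3.2, so fraction remaining f = (1/2)^(144/45) ≈ 0.1088.
At steady state, accumulation factor R = 1/(1 − e^(−kτ)) ≈ 1.1221.
Each bolus raises the concentration by D/Vd = 596/56 ≈ 10.643 μg/mL.
Steady-state peak Cmax,ss = C₀·R ≈ 10.643 × 1.1221 ≈ 11.943 μg/mL.
Peak 11.9 μg/mL vs MTC 17 μg/mL: below toxic threshold.

11.9 μg/mL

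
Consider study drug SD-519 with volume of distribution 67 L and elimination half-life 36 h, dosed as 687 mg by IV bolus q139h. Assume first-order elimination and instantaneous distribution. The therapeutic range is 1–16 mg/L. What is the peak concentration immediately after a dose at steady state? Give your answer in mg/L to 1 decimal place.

k = ln2/t½ = ln2/36 ≈ 0.019254 h⁻¹; fraction remaining f = e^(−kτ) = e^(−0.019254×139) ≈ 0.0688.
Accumulation ratio R = 1/(1 − f) ≈ 1/0.9312 ≈ 1.0739.
Single-dose peak C₀ = D/Vd = 687/67 ≈ 10.254 mg/L.
Steady-state peak Cmax,ss = C₀·R ≈ 10.254 × 1.0739 ≈ 11.012 mg/L.
Peak 11.0 mg/L vs MTC 16 mg/L: below toxic threshold.

11.0 mg/L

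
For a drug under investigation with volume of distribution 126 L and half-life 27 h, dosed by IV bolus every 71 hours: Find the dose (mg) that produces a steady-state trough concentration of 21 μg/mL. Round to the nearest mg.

τ/t½ = 71/27 ≈ 2.6296, so f = (1/2)^(71/27) ≈ 0.161586.
Cmin,ss = (D/Vd)·f/(1−f), so D = Cmin,ss·Vd·(1−f)/f.
D = 21 × 126 × (1−f)/f ≈ 21 × 126 × 5.18865 ≈ 13729.17 mg.

13729 mg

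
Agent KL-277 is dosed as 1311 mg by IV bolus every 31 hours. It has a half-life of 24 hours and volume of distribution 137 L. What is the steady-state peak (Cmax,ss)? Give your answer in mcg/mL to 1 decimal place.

k = ln2/t½ = ln2/24 ≈ 0.028881 h⁻¹; fraction remaining f = e^(−kτ) = e^(−0.028881×31) ≈ 0.4085.
At steady state, accumulation factor R = 1/(1 − e^(−kτ)) ≈ 1.6906.
Each bolus raises the concentration by D/Vd = 1311/137 ≈ 9.569 mcg/mL.
Steady-state peak Cmax,ss = C₀·R ≈ 9.569 × 1.6906 ≈ 16.177 mcg/mL.

16.2 mcg/mL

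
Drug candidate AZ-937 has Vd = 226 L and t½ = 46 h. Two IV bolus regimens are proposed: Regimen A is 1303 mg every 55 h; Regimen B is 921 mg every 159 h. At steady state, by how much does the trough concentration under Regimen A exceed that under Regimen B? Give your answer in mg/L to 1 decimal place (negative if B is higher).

Regimen A: f = (1/2)^(55/46) ≈ 0.4366; Cmin,ss = (1303/226)·f/(1−f) ≈ 4.468 mg/L.
Regimen B: f = (1/2)^(159/46) ≈ 0.0911; Cmin,ss = (921/226)·f/(1−f) ≈ 0.408 mg/L.
Difference ≈ 4.468 − 0.408 ≈ 4.060 mg/L.

4.1 mg/L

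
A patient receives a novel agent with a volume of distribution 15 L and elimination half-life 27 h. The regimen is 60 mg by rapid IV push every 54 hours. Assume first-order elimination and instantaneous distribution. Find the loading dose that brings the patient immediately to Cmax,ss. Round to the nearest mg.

80 mg

f = (1/2)^(54/27) ≈ 0.250000; accumulation ratio R = 1/(1−f) ≈ 1.33333.
Loading dose to hit Cmax,ss on first dose: D_load = D_maint·R ≈ 60 × 1.33333 ≈ 80.00 mg.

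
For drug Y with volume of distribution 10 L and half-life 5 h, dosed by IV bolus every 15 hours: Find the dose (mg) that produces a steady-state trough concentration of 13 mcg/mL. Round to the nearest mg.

910 mg

τ/t½ = 15/5 ≈ 3, so f = (1/2)^(15/5) ≈ 0.125000.
Cmin,ss = (D/Vd)·f/(1−f), so D = Cmin,ss·Vd·(1−f)/f.
D = 13 × 10 × (1−f)/f ≈ 13 × 10 × 7.00000 ≈ 910.00 mg.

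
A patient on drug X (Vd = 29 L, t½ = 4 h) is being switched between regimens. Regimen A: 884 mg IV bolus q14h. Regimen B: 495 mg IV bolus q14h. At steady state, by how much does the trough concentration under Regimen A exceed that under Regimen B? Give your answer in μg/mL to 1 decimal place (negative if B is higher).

Regimen A: f = (1/2)^(14/4) ≈ 0.0884; Cmin,ss = (884/29)·f/(1−f) ≈ 2.956 μg/mL.
Regimen B: f = (1/2)^(14/4) ≈ 0.0884; Cmin,ss = (495/29)·f/(1−f) ≈ 1.655 μg/mL.
Difference ≈ 2.956 − 1.655 ≈ 1.301 μg/mL.

1.3 μg/mL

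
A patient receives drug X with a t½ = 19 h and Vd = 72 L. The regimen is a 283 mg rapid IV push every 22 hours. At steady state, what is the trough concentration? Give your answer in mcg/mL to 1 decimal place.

τ/t½ = 22/19 ≈ 1.1579, so fraction remaining f = (1/2)^(22/19) ≈ 0.4482.
Accumulation ratio R = 1/(1 − f) ≈ 1/0.5518 ≈ 1.8123.
Single-dose peak C₀ = D/Vd = 283/72 ≈ 3.931 mcg/mL.
Steady-state peak Cmax,ss = C₀·R ≈ 3.931 × 1.8123 ≈ 7.124 mcg/mL.
Steady-state trough Cmin,ss = Cmax,ss·f ≈ 7.124 × 0.4482 ≈ 3.193 mcg/mL.

3.2 mcg/mL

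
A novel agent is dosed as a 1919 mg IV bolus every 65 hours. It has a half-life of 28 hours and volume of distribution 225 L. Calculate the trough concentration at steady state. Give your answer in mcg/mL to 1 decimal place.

k = ln2/t½ = ln2/28 ≈ 0.024755 h⁻¹; fraction remaining f = e^(−kτ) = e^(−0.024755×65) ≈ 0.2001.
Accumulation ratio R = 1/(1 − f) ≈ 1/0.7999 ≈ 1.2502.
Single-dose peak C₀ = D/Vd = 1919/225 ≈ 8.529 mcg/mL.
Cmax,ss = C₀/(1 − f) ≈ 8.529/0.7999 ≈ 10.663 mcg/mL.
One interval later, Cmin,ss = Cmax,ss·e^(−kτ) ≈ 10.663 × 0.2001 ≈ 2.134 mcg/mL.

2.1 mcg/mL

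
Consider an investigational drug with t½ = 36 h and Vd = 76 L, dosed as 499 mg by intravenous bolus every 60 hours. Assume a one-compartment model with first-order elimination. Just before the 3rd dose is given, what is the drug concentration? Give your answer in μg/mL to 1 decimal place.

f = (1/2)^(τ/t½) = (1/2)^(60/36) ≈ 0.3150.
C₀ = D/Vd = 499/76 ≈ 6.566 μg/mL.
Before the 3rd dose, 2 doses have been given. Superposition: Cmin = C₀·(f + f²).
≈ 6.566 × (0.3150 + 0.0992) ≈ 6.566 × 0.4142 ≈ 2.720 μg/mL.

2.7 μg/mL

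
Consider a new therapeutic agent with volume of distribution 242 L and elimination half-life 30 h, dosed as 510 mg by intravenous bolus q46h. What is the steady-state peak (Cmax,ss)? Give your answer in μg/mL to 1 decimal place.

3.2 μg/mL

τ/t½ = 46/30 ≈ 1.5333, so fraction remaining f = (1/2)^(46/30) ≈ 0.3455.
At steady state, accumulation factor R = 1/(1 − e^(−kτ)) ≈ 1.5279.
Single-dose peak C₀ = D/Vd = 510/242 ≈ 2.107 μg/mL.
Cmax,ss = C₀/(1 − f) ≈ 2.107/0.6545 ≈ 3.219 μg/mL.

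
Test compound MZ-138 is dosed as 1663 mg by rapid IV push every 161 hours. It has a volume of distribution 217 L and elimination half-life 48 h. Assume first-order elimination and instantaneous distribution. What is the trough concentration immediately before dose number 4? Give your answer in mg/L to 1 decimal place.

0.8 mg/L

f = (1/2)^(τ/t½) = (1/2)^(161/48) ≈ 0.0978.
C₀ = D/Vd = 1663/217 ≈ 7.664 mg/L.
Before the 4th dose, 3 doses have been given. Superposition: Cmin = C₀·(f + f² + … + f^3).
≈ 7.664 × (0.0978 + 0.0096 + 0.0009) ≈ 7.664 × 0.1083 ≈ 0.830 mg/L.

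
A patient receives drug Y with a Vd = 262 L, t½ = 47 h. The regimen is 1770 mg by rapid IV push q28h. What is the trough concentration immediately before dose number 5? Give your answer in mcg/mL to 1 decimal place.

f = (1/2)^(τ/t½) = (1/2)^(28/47) ≈ 0.6617.
C₀ = D/Vd = 1770/262 ≈ 6.756 mcg/mL.
Before the 5th dose, 4 doses have been given. Superposition: Cmin = C₀·(f + f² + … + f^4).
≈ 6.756 × (0.6617 + 0.4378 + 0.2897 + 0.1917) ≈ 6.756 × 1.5809 ≈ 10.681 mcg/mL.

10.7 mcg/mL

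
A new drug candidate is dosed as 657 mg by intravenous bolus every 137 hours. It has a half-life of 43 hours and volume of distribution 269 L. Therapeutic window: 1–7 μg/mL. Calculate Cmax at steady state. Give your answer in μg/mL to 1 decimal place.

2.7 μg/mL

Over one 137-h interval, 137/43 ≈ 3.186 half-lives elapse, leaving f ≈ 0.1099 of each dose.
Accumulation ratio R = 1/(1 − f) ≈ 1/0.8901 ≈ 1.1235.
Each bolus raises the concentration by D/Vd = 657/269 ≈ 2.442 μg/mL.
Steady-state peak Cmax,ss = C₀·R ≈ 2.442 × 1.1235 ≈ 2.744 μg/mL.
Peak 2.7 μg/mL vs MTC 7 μg/mL: below toxic threshold.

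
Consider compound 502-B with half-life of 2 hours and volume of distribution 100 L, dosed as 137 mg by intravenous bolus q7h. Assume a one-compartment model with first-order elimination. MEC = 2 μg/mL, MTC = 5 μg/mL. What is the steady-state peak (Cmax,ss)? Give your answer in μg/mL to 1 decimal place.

1.5 μg/mL

τ/t½ = 7/2 ≈ 3.5, so fraction remaining f = (1/2)^(7/2) ≈ 0.0884.
At steady state, accumulation factor R = 1/(1 − e^(−kτ)) ≈ 1.0970.
Single-dose peak C₀ = D/Vd = 137/100 ≈ 1.370 μg/mL.
Steady-state peak Cmax,ss = C₀·R ≈ 1.370 × 1.0970 ≈ 1.503 μg/mL.
Peak 1.5 μg/mL vs MTC 5 μg/mL: below toxic threshold.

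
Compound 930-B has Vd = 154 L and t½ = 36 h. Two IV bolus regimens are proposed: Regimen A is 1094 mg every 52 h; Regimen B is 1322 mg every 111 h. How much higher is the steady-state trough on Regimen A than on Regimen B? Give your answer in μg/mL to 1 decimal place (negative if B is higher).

Regimen A: f = (1/2)^(52/36) ≈ 0.3674; Cmin,ss = (1094/154)·f/(1−f) ≈ 4.126 μg/mL.
Regimen B: f = (1/2)^(111/36) ≈ 0.1180; Cmin,ss = (1322/154)·f/(1−f) ≈ 1.148 μg/mL.
Difference ≈ 4.126 − 1.148 ≈ 2.978 μg/mL.

3.0 μg/mL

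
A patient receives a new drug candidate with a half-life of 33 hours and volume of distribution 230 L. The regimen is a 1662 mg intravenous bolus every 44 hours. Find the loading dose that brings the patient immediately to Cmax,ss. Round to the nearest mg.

f = (1/2)^(44/33) ≈ 0.396850; accumulation ratio R = 1/(1−f) ≈ 1.65796.
Loading dose to hit Cmax,ss on first dose: D_load = D_maint·R ≈ 1662 × 1.65796 ≈ 2755.53 mg.

2756 mg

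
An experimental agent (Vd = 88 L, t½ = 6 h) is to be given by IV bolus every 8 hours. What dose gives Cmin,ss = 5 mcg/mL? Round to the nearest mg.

669 mg

τ/t½ = 8/6 ≈ 1.3333, so f = (1/2)^(8/6) ≈ 0.396850.
Cmin,ss = (D/Vd)·f/(1−f), so D = Cmin,ss·Vd·(1−f)/f.
D = 5 × 88 × (1−f)/f ≈ 5 × 88 × 1.51984 ≈ 668.73 mg.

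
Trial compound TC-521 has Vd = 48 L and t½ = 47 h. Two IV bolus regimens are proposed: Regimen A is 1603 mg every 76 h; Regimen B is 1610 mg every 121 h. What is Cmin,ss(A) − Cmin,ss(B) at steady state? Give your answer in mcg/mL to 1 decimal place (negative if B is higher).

Regimen A: f = (1/2)^(76/47) ≈ 0.3260; Cmin,ss = (1603/48)·f/(1−f) ≈ 16.153 mcg/mL.
Regimen B: f = (1/2)^(121/47) ≈ 0.1679; Cmin,ss = (1610/48)·f/(1−f) ≈ 6.768 mcg/mL.
Difference ≈ 16.153 − 6.768 ≈ 9.385 mcg/mL.

9.4 mcg/mL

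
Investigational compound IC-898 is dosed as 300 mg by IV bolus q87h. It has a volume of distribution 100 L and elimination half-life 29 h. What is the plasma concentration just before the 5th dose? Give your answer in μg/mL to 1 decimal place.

f = (1/2)^(τ/t½) = (1/2)^(87/29) ≈ 0.1250.
C₀ = D/Vd = 300/100 ≈ 3.000 μg/mL.
Before the 5th dose, 4 doses have been given. Superposition: Cmin = C₀·(f + f² + … + f^4).
≈ 3.000 × (0.1250 + 0.0156 + 0.0020 + 0.0002) ≈ 3.000 × 0.1428 ≈ 0.428 μg/mL.

0.4 μg/mL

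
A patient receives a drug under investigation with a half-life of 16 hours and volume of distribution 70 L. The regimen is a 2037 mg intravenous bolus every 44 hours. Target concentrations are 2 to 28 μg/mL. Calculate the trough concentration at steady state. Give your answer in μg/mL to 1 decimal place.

5.1 μg/mL

Over one 44-h interval, 44/16 ≈ 2.75 half-lives elapse, leaving f ≈ 0.1487 of each dose.
Each bolus raises the concentration by D/Vd = 2037/70 ≈ 29.100 μg/mL.
Steady-state trough Cmin,ss = C₀·f/(1−f) ≈ 29.100 × 0.1487/0.8513 ≈ 5.083 μg/mL.
Trough 5.1 μg/mL vs MEC 2 μg/mL: adequate.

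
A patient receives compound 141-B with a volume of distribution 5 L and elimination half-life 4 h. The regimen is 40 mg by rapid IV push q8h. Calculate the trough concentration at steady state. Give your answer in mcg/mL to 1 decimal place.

τ = 8 h = 2 half-lives, so f = (1/2)^2 = 0.25.
At steady state, R = 1/(1 − 0.25) = 4/3.
Single-dose peak C₀ = D/Vd = 40/5 = 8 mcg/mL.
Steady-state peak Cmax,ss = C₀·R = 8 × 4/3 ≈ 10.667 mcg/mL.
Steady-state trough Cmin,ss = Cmax,ss·f ≈ 10.667 × 0.25 ≈ 2.667 mcg/mL.

2.7 mcg/mL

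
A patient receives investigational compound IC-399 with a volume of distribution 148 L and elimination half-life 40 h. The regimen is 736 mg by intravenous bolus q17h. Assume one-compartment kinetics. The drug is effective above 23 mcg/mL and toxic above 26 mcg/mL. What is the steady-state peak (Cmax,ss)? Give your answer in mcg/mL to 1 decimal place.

19.5 mcg/mL

Over one 17-h interval, 17/40 ≈ 0.425 half-lives elapse, leaving f ≈ 0.7448 of each dose.
Accumulation ratio R = 1/(1 − f) ≈ 1/0.2552 ≈ 3.9185.
Each bolus raises the concentration by D/Vd = 736/148 ≈ 4.973 mcg/mL.
Steady-state peak Cmax,ss = C₀·R ≈ 4.973 × 3.9185 ≈ 19.487 mcg/mL.
Peak 19.5 mcg/mL vs MTC 26 mcg/mL: below toxic threshold.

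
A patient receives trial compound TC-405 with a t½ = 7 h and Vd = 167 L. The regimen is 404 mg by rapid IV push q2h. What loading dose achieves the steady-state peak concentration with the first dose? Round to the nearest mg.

f = (1/2)^(2/7) ≈ 0.820335; accumulation ratio R = 1/(1−f) ≈ 5.56591.
Loading dose to hit Cmax,ss on first dose: D_load = D_maint·R ≈ 404 × 5.56591 ≈ 2248.63 mg.

2249 mg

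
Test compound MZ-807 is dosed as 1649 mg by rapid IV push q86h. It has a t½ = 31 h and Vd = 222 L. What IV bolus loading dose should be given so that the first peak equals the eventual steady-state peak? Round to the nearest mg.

f = (1/2)^(86/31) ≈ 0.146179; accumulation ratio R = 1/(1−f) ≈ 1.17121.
Loading dose to hit Cmax,ss on first dose: D_load = D_maint·R ≈ 1649 × 1.17121 ≈ 1931.33 mg.

1931 mg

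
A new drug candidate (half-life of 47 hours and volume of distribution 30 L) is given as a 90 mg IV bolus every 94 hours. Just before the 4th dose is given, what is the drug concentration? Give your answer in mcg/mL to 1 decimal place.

1.0 mcg/mL

f = (1/2)^(τ/t½) = (1/2)^(94/47) ≈ 0.2500.
C₀ = D/Vd = 90/30 ≈ 3.000 mcg/mL.
Before the 4th dose, 3 doses have been given. Superposition: Cmin = C₀·(f + f² + … + f^3).
≈ 3.000 × (0.2500 + 0.0625 + 0.0156) ≈ 3.000 × 0.3281 ≈ 0.984 mcg/mL.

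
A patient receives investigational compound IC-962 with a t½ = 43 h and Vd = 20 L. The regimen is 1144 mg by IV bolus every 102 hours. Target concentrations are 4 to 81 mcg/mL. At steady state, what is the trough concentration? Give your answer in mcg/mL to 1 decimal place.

k = ln2/t½ = ln2/43 ≈ 0.016120 h⁻¹; fraction remaining f = e^(−kτ) = e^(−0.016120×102) ≈ 0.1932.
Single-dose peak C₀ = D/Vd = 1144/20 ≈ 57.200 mcg/mL.
Steady-state trough Cmin,ss = C₀·f/(1−f) ≈ 57.200 × 0.1932/0.8068 ≈ 13.697 mcg/mL.
Trough 13.7 mcg/mL vs MEC 4 mcg/mL: adequate.

13.7 mcg/mL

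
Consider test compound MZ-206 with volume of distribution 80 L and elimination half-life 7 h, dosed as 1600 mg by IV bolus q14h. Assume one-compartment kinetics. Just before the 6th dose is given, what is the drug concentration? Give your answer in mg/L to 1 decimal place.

6.7 mg/L

f = (1/2)^(τ/t½) = (1/2)^(14/7) ≈ 0.2500.
C₀ = D/Vd = 1600/80 ≈ 20.000 mg/L.
Before the 6th dose, 5 doses have been given. Superposition: Cmin = C₀·(f + f² + … + f^5).
≈ 20.000 × (0.2500 + 0.0625 + 0.0156 + 0.0039 + 0.0010) ≈ 20.000 × 0.3330 ≈ 6.660 mg/L.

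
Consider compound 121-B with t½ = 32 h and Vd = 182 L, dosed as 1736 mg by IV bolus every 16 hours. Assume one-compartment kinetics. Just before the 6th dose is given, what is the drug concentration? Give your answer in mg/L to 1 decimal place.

19.0 mg/L

f = (1/2)^(τ/t½) = (1/2)^(16/32) ≈ 0.7071.
C₀ = D/Vd = 1736/182 ≈ 9.538 mg/L.
Before the 6th dose, 5 doses have been given. Superposition: Cmin = C₀·(f + f² + … + f^5).
≈ 9.538 × (0.7071 + 0.5000 + 0.3535 + 0.2500 + 0.1768) ≈ 9.538 × 1.9874 ≈ 18.956 mg/L.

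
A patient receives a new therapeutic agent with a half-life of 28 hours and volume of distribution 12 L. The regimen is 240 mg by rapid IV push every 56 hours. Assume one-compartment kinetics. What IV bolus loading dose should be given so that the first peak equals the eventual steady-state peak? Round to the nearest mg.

f = (1/2)^(56/28) ≈ 0.250000; accumulation ratio R = 1/(1−f) ≈ 1.33333.
Loading dose to hit Cmax,ss on first dose: D_load = D_maint·R ≈ 240 × 1.33333 ≈ 320.00 mg.

320 mg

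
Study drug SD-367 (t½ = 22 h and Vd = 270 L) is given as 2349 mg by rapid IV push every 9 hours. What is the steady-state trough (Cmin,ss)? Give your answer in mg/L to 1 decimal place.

26.5 mg/L

Over one 9-h interval, 9/22 ≈ 0.40909 half-lives elapse, leaving f ≈ 0.7531 of each dose.
Single-dose peak C₀ = D/Vd = 2349/270 ≈ 8.700 mg/L.
Steady-state trough Cmin,ss = C₀·f/(1−f) ≈ 8.700 × 0.7531/0.2469 ≈ 26.537 mg/L.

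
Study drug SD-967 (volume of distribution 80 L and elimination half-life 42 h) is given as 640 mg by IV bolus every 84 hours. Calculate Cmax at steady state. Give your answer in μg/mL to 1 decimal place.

10.7 μg/mL

τ = 84 h = 2 half-lives, so f = (1/2)^2 = 0.25.
At steady state, R = 1/(1 − 0.25) = 4/3.
Single-dose peak C₀ = D/Vd = 640/80 = 8 μg/mL.
Steady-state peak Cmax,ss = C₀·R = 8 × 4/3 ≈ 10.667 μg/mL.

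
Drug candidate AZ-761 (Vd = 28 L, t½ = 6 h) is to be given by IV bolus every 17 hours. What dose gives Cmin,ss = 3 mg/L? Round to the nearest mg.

515 mg

τ/t½ = 17/6 ≈ 2.8333, so f = (1/2)^(17/6) ≈ 0.140308.
Cmin,ss = (D/Vd)·f/(1−f), so D = Cmin,ss·Vd·(1−f)/f.
D = 3 × 28 × (1−f)/f ≈ 3 × 28 × 6.12718 ≈ 514.68 mg.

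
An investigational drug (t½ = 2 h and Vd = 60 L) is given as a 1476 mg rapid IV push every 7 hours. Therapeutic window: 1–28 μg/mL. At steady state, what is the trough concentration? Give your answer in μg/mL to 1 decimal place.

Over one 7-h interval, 7/2 ≈ 3.5 half-lives elapse, leaving f ≈ 0.0884 of each dose.
Each bolus raises the concentration by D/Vd = 1476/60 ≈ 24.600 μg/mL.
Steady-state trough Cmin,ss = C₀·f/(1−f) ≈ 24.600 × 0.0884/0.9116 ≈ 2.386 μg/mL.
Trough 2.4 μg/mL vs MEC 1 μg/mL: adequate.

2.4 μg/mL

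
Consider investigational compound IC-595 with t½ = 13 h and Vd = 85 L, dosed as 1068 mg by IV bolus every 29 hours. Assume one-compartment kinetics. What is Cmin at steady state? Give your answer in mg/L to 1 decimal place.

Over one 29-h interval, 29/13 ≈ 2.2308 half-lives elapse, leaving f ≈ 0.2130 of each dose.
At steady state, accumulation factor R = 1/(1 − e^(−kτ)) ≈ 1.2706.
Each bolus raises the concentration by D/Vd = 1068/85 ≈ 12.565 mg/L.
Cmax,ss = C₀/(1 − f) ≈ 12.565/0.7870 ≈ 15.966 mg/L.
One interval later, Cmin,ss = Cmax,ss·e^(−kτ) ≈ 15.966 × 0.2130 ≈ 3.401 mg/L.

3.4 mg/L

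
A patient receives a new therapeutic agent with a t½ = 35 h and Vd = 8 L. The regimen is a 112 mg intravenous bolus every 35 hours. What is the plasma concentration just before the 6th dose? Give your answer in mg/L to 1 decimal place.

13.6 mg/L

f = (1/2)^(τ/t½) = (1/2)^(35/35) ≈ 0.5000.
C₀ = D/Vd = 112/8 ≈ 14.000 mg/L.
Before the 6th dose, 5 doses have been given. Superposition: Cmin = C₀·(f + f² + … + f^5).
≈ 14.000 × (0.5000 + 0.2500 + 0.1250 + 0.0625 + 0.0313) ≈ 14.000 × 0.9688 ≈ 13.563 mg/L.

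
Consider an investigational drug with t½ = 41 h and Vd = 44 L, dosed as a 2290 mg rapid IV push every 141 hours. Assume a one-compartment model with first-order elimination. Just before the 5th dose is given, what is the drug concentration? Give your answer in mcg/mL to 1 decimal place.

f = (1/2)^(τ/t½) = (1/2)^(141/41) ≈ 0.0922.
C₀ = D/Vd = 2290/44 ≈ 52.045 mcg/mL.
Before the 5th dose, 4 doses have been given. Superposition: Cmin = C₀·(f + f² + … + f^4).
≈ 52.045 × (0.0922 + 0.0085 + 0.0008 + 0.0001) ≈ 52.045 × 0.1016 ≈ 5.288 mcg/mL.

5.3 mcg/mL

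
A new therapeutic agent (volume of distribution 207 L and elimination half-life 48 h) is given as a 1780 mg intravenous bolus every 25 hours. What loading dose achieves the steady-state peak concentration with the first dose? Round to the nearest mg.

5874 mg

f = (1/2)^(25/48) ≈ 0.696969; accumulation ratio R = 1/(1−f) ≈ 3.29999.
Loading dose to hit Cmax,ss on first dose: D_load = D_maint·R ≈ 1780 × 3.29999 ≈ 5873.98 mg.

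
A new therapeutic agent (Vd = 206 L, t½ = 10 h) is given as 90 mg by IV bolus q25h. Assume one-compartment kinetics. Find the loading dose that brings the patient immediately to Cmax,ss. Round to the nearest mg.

109 mg

f = (1/2)^(25/10) ≈ 0.176777; accumulation ratio R = 1/(1−f) ≈ 1.21474.
Loading dose to hit Cmax,ss on first dose: D_load = D_maint·R ≈ 90 × 1.21474 ≈ 109.33 mg.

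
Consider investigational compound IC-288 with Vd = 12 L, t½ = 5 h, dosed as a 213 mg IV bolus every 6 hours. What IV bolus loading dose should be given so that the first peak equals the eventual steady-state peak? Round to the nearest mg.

f = (1/2)^(6/5) ≈ 0.435275; accumulation ratio R = 1/(1−f) ≈ 1.77077.
Loading dose to hit Cmax,ss on first dose: D_load = D_maint·R ≈ 213 × 1.77077 ≈ 377.17 mg.

377 mg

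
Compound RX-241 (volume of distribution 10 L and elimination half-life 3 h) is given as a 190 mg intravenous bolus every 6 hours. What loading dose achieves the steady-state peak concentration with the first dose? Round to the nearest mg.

f = (1/2)^(6/3) ≈ 0.250000; accumulation ratio R = 1/(1−f) ≈ 1.33333.
Loading dose to hit Cmax,ss on first dose: D_load = D_maint·R ≈ 190 × 1.33333 ≈ 253.33 mg.

253 mg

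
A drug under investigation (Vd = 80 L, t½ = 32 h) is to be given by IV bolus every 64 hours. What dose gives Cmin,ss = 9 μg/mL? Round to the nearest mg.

2160 mg

τ/t½ = 64/32 ≈ 2, so f = (1/2)^(64/32) ≈ 0.250000.
Cmin,ss = (D/Vd)·f/(1−f), so D = Cmin,ss·Vd·(1−f)/f.
D = 9 × 80 × (1−f)/f ≈ 9 × 80 × 3.00000 ≈ 2160.00 mg.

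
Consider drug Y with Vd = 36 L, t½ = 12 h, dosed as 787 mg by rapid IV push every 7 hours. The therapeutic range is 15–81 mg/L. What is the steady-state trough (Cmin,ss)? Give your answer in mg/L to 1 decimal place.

k = ln2/t½ = ln2/12 ≈ 0.057762 h⁻¹; fraction remaining f = e^(−kτ) = e^(−0.057762×7) ≈ 0.6674.
Accumulation ratio R = 1/(1 − f) ≈ 1/0.3326 ≈ 3.0066.
Each bolus raises the concentration by D/Vd = 787/36 ≈ 21.861 mg/L.
Steady-state peak Cmax,ss = C₀·R ≈ 21.861 × 3.0066 ≈ 65.727 mg/L.
Steady-state trough Cmin,ss = Cmax,ss·f ≈ 65.727 × 0.6674 ≈ 43.866 mg/L.
Trough 43.9 mg/L vs MEC 15 mg/L: adequate.

43.9 mg/L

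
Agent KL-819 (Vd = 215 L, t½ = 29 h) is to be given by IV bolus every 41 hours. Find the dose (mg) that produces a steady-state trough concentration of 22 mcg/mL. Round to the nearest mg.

τ/t½ = 41/29 ≈ 1.4138, so f = (1/2)^(41/29) ≈ 0.375324.
Cmin,ss = (D/Vd)·f/(1−f), so D = Cmin,ss·Vd·(1−f)/f.
D = 22 × 215 × (1−f)/f ≈ 22 × 215 × 1.66436 ≈ 7872.42 mg.

7872 mg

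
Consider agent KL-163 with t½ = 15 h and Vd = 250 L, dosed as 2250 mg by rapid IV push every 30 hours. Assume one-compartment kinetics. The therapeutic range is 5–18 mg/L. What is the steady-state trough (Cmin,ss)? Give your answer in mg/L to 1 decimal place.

The dosing interval is 2 half-lives, so f = 2^(−2) = 0.25.
Accumulation ratio R = 1/(1 − f) = 1/0.75 = 4/3.
Single-dose peak C₀ = D/Vd = 2250/250 = 9 mg/L.
Steady-state peak Cmax,ss = C₀·R = 9 × 4/3 ≈ 12.000 mg/L.
Steady-state trough Cmin,ss = Cmax,ss·f ≈ 12.000 × 0.25 ≈ 3.000 mg/L.
Trough 3.0 mg/L vs MEC 5 mg/L: subtherapeutic.

3.0 mg/L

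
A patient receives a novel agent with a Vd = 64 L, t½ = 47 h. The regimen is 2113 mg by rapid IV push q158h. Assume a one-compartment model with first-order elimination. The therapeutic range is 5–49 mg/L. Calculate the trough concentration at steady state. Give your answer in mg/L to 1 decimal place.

Over one 158-h interval, 158/47 ≈ 3.3617 half-lives elapse, leaving f ≈ 0.0973 of each dose.
Single-dose peak C₀ = D/Vd = 2113/64 ≈ 33.016 mg/L.
Steady-state trough Cmin,ss = C₀·f/(1−f) ≈ 33.016 × 0.0973/0.9027 ≈ 3.559 mg/L.
Trough 3.6 mg/L vs MEC 5 mg/L: subtherapeutic.

3.6 mg/L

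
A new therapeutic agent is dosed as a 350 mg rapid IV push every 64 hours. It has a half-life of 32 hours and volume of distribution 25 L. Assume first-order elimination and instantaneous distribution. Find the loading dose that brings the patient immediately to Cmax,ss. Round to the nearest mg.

f = (1/2)^(64/32) ≈ 0.250000; accumulation ratio R = 1/(1−f) ≈ 1.33333.
Loading dose to hit Cmax,ss on first dose: D_load = D_maint·R ≈ 350 × 1.33333 ≈ 466.67 mg.

467 mg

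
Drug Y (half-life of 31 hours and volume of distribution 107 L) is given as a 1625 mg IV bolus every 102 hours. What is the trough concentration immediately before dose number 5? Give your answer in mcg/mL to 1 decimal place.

f = (1/2)^(τ/t½) = (1/2)^(102/31) ≈ 0.1022.
C₀ = D/Vd = 1625/107 ≈ 15.187 mcg/mL.
Before the 5th dose, 4 doses have been given. Superposition: Cmin = C₀·(f + f² + … + f^4).
≈ 15.187 × (0.1022 + 0.0104 + 0.0011 + 0.0001) ≈ 15.187 × 0.1138 ≈ 1.728 mcg/mL.

1.7 mcg/mL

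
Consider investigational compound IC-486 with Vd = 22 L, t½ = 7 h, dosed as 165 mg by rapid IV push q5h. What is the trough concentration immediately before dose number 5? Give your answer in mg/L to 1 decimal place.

f = (1/2)^(τ/t½) = (1/2)^(5/7) ≈ 0.6095.
C₀ = D/Vd = 165/22 ≈ 7.500 mg/L.
Before the 5th dose, 4 doses have been given. Superposition: Cmin = C₀·(f + f² + … + f^4).
≈ 7.500 × (0.6095 + 0.3715 + 0.2264 + 0.1380) ≈ 7.500 × 1.3454 ≈ 10.090 mg/L.

10.1 mg/L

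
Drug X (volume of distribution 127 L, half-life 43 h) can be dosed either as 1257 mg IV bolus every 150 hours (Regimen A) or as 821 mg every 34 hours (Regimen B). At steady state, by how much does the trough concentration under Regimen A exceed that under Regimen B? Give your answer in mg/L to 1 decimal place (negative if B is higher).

Regimen A: f = (1/2)^(150/43) ≈ 0.0891; Cmin,ss = (1257/127)·f/(1−f) ≈ 0.968 mg/L.
Regimen B: f = (1/2)^(34/43) ≈ 0.5781; Cmin,ss = (821/127)·f/(1−f) ≈ 8.858 mg/L.
Difference ≈ 0.968 − 8.858 ≈ -7.890 mg/L.

-7.9 mg/L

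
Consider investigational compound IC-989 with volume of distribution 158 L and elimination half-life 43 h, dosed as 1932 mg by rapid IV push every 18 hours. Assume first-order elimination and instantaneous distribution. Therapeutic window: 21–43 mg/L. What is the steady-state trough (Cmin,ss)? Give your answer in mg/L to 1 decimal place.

36.3 mg/L

Over one 18-h interval, 18/43 ≈ 0.4186 half-lives elapse, leaving f ≈ 0.7481 of each dose.
At steady state, accumulation factor R = 1/(1 − e^(−kτ)) ≈ 3.9698.
Single-dose peak C₀ = D/Vd = 1932/158 ≈ 12.228 mg/L.
Steady-state peak Cmax,ss = C₀·R ≈ 12.228 × 3.9698 ≈ 48.543 mg/L.
Steady-state trough Cmin,ss = Cmax,ss·f ≈ 48.543 × 0.7481 ≈ 36.315 mg/L.
Trough 36.3 mg/L vs MEC 21 mg/L: adequate.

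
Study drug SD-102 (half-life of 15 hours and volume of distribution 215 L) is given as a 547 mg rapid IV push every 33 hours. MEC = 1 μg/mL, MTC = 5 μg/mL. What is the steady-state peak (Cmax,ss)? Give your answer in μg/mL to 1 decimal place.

3.3 μg/mL

τ/t½ = 33/15 ≈ 2.2, so fraction remaining f = (1/2)^(33/15) ≈ 0.2176.
Accumulation ratio R = 1/(1 − f) ≈ 1/0.7824 ≈ 1.2781.
Single-dose peak C₀ = D/Vd = 547/215 ≈ 2.544 μg/mL.
Cmax,ss = C₀/(1 − f) ≈ 2.544/0.7824 ≈ 3.252 μg/mL.
Peak 3.3 μg/mL vs MTC 5 μg/mL: below toxic threshold.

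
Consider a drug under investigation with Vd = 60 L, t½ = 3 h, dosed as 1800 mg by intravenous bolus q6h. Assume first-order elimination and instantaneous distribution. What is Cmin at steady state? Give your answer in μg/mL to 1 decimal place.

10.0 μg/mL

τ = 6 h = 2 half-lives, so f = (1/2)^2 = 0.25.
Accumulation ratio R = 1/(1 − f) = 1/0.75 = 4/3.
Single-dose peak C₀ = D/Vd = 1800/60 = 30 μg/mL.
Steady-state peak Cmax,ss = C₀·R = 30 × 4/3 ≈ 40.000 μg/mL.
Steady-state trough Cmin,ss = Cmax,ss·f ≈ 40.000 × 0.25 ≈ 10.000 μg/mL.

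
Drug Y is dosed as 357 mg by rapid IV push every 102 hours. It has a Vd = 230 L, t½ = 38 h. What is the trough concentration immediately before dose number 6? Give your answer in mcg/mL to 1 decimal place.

f = (1/2)^(τ/t½) = (1/2)^(102/38) ≈ 0.1556.
C₀ = D/Vd = 357/230 ≈ 1.552 mcg/mL.
Before the 6th dose, 5 doses have been given. Superposition: Cmin = C₀·(f + f² + … + f^5).
≈ 1.552 × (0.1556 + 0.0242 + 0.0038 + 0.0006 + 0.0001) ≈ 1.552 × 0.1843 ≈ 0.286 mcg/mL.

0.3 mcg/mL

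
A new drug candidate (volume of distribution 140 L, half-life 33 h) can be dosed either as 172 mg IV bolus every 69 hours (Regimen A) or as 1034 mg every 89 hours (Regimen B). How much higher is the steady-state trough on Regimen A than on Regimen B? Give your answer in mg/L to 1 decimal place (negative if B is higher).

Regimen A: f = (1/2)^(69/33) ≈ 0.2347; Cmin,ss = (172/140)·f/(1−f) ≈ 0.377 mg/L.
Regimen B: f = (1/2)^(89/33) ≈ 0.1542; Cmin,ss = (1034/140)·f/(1−f) ≈ 1.347 mg/L.
Difference ≈ 0.377 − 1.347 ≈ -0.970 mg/L.

-1.0 mg/L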